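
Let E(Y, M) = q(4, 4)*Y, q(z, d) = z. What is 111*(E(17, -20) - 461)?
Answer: -43623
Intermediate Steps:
E(Y, M) = 4*Y
111*(E(17, -20) - 461) = 111*(4*17 - 461) = 111*(68 - 461) = 111*(-393) = -43623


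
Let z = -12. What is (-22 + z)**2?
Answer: 1156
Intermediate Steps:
(-22 + z)**2 = (-22 - 12)**2 = (-34)**2 = 1156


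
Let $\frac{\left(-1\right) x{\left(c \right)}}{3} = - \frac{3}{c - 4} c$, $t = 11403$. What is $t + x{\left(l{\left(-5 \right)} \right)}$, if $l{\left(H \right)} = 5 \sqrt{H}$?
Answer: $\frac{536316}{47} - \frac{60 i \sqrt{5}}{47} \approx 11411.0 - 2.8546 i$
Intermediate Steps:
$x{\left(c \right)} = \frac{9 c}{-4 + c}$ ($x{\left(c \right)} = - 3 - \frac{3}{c - 4} c = - 3 - \frac{3}{-4 + c} c = - 3 \left(- \frac{3 c}{-4 + c}\right) = \frac{9 c}{-4 + c}$)
$t + x{\left(l{\left(-5 \right)} \right)} = 11403 + \frac{9 \cdot 5 \sqrt{-5}}{-4 + 5 \sqrt{-5}} = 11403 + \frac{9 \cdot 5 i \sqrt{5}}{-4 + 5 i \sqrt{5}} = 11403 + \frac{45 i \sqrt{5}}{-4 + 5 i \sqrt{5}}$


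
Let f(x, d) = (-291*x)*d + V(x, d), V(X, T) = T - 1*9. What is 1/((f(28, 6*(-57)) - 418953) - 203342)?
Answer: 1/2163970 ≈ 4.6211e-7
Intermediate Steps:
V(X, T) = -9 + T (V(X, T) = T - 9 = -9 + T)
f(x, d) = -9 + d - 291*d*x (f(x, d) = (-291*x)*d + (-9 + d) = -291*d*x + (-9 + d) = -9 + d - 291*d*x)
1/((f(28, 6*(-57)) - 418953) - 203342) = 1/(((-9 + 6*(-57) - 291*6*(-57)*28) - 418953) - 203342) = 1/(((-9 - 342 - 291*(-342)*28) - 418953) - 203342) = 1/(((-9 - 342 + 2786616) - 418953) - 203342) = 1/((2786265 - 418953) - 203342) = 1/(2367312 - 203342) = 1/2163970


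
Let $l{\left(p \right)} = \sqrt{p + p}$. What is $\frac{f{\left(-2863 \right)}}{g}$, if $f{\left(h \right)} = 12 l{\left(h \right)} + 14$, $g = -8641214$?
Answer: $- \frac{7}{4320607} - \frac{6 i \sqrt{5726}}{4320607} \approx -1.6201 \cdot 10^{-6} - 0.00010508 i$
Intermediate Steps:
$l{\left(p \right)} = \sqrt{2} \sqrt{p}$ ($l{\left(p \right)} = \sqrt{2 p} = \sqrt{2} \sqrt{p}$)
$f{\left(h \right)} = 14 + 12 \sqrt{2} \sqrt{h}$ ($f{\left(h \right)} = 12 \sqrt{2} \sqrt{h} + 14 = 14 + 12 \sqrt{2} \sqrt{h}$)
$\frac{f{\left(-2863 \right)}}{g} = \frac{14 + 12 \sqrt{2} \sqrt{-2863}}{-8641214} = \left(14 + 12 \sqrt{2} i \sqrt{2863}\right) \left(- \frac{1}{8641214}\right) = \left(14 + 12 i \sqrt{5726}\right) \left(- \frac{1}{8641214}\right) = - \frac{7}{4320607} - \frac{6 i \sqrt{5726}}{4320607}$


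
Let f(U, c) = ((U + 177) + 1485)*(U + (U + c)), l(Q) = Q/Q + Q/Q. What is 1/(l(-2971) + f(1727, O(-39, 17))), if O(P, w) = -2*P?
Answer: 1/11969950 ≈ 8.3543e-8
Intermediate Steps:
l(Q) = 2 (l(Q) = 1 + 1 = 2)
f(U, c) = (1662 + U)*(c + 2*U) (f(U, c) = ((177 + U) + 1485)*(c + 2*U) = (1662 + U)*(c + 2*U))
1/(l(-2971) + f(1727, O(-39, 17))) = 1/(2 + (2*1727**2 + 1662*(-2*(-39)) + 3324*1727 + 1727*(-2*(-39)))) = 1/(2 + (2*2982529 + 1662*78 + 5740548 + 1727*78)) = 1/(2 + (5965058 + 129636 + 5740548 + 134706)) = 1/(2 + 11969948) = 1/11969950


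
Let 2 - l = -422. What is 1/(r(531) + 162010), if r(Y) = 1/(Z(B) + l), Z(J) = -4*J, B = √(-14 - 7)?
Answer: 29179945544/4727443046275681 - 4*I*√21/4727443046275681 ≈ 6.1725e-6 - 3.8774e-15*I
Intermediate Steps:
l = 424 (l = 2 - 1*(-422) = 2 + 422 = 424)
B = I*√21 (B = √(-21) = I*√21 ≈ 4.5826*I)
r(Y) = 1/(424 - 4*I*√21) (r(Y) = 1/(-4*I*√21 + 424) = 1/(424 - 4*I*√21))
1/(r(531) + 162010) = 1/((53/22514 + I*√21/45028) + 162010) = 1/(3647493193/22514 + I*√21/45028)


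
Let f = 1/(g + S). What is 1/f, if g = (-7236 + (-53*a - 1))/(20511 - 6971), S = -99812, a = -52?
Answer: -1351458961/13540 ≈ -99812.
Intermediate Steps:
g = -4481/13540 (g = (-7236 + (-53*(-52) - 1))/(20511 - 6971) = (-7236 + (2756 - 1))/13540 = (-7236 + 2755)*(1/13540) = -4481*1/13540 = -4481/13540 ≈ -0.33095)
f = -13540/1351458961 (f = 1/(-4481/13540 - 99812) = 1/(-1351458961/13540) = -13540/1351458961 ≈ -1.0019e-5)
1/f = 1/(-13540/1351458961) = -1351458961/13540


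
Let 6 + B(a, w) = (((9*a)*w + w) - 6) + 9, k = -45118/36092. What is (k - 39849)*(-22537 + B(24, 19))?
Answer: 1892051059803/2578 ≈ 7.3392e+8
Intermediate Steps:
k = -22559/18046 (k = -45118*1/36092 = -22559/18046 ≈ -1.2501)
B(a, w) = -3 + w + 9*a*w (B(a, w) = -6 + ((((9*a)*w + w) - 6) + 9) = -6 + (((9*a*w + w) - 6) + 9) = -6 + (((w + 9*a*w) - 6) + 9) = -6 + ((-6 + w + 9*a*w) + 9) = -6 + (3 + w + 9*a*w) = -3 + w + 9*a*w)
(k - 39849)*(-22537 + B(24, 19)) = (-22559/18046 - 39849)*(-22537 + (-3 + 19 + 9*24*19)) = -719137613*(-22537 + (-3 + 19 + 4104))/18046 = -719137613*(-22537 + 4120)/18046 = -719137613/18046*(-18417) = 1892051059803/2578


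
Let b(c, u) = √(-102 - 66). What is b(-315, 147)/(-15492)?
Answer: -I*√42/7746 ≈ -0.00083666*I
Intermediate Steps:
b(c, u) = 2*I*√42 (b(c, u) = √(-168) = 2*I*√42)
b(-315, 147)/(-15492) = (2*I*√42)/(-15492) = (2*I*√42)*(-1/15492) = -I*√42/7746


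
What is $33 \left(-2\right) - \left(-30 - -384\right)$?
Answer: $-420$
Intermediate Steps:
$33 \left(-2\right) - \left(-30 - -384\right) = -66 - \left(-30 + 384\right) = -66 - 354 = -420$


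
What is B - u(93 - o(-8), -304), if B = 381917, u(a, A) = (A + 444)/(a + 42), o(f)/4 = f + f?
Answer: 76001343/199 ≈ 3.8192e+5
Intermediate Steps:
o(f) = 8*f (o(f) = 4*(f + f) = 4*(2*f) = 8*f)
u(a, A) = (444 + A)/(42 + a)
B - u(93 - o(-8), -304) = 381917 - (444 - 304)/(42 + (93 - 8*(-8))) = 381917 - 140/(42 + (93 - 1*(-64))) = 381917 - 140/(42 + (93 + 64)) = 381917 - 140/(42 + 157) = 381917 - 140/199 = 76001343/199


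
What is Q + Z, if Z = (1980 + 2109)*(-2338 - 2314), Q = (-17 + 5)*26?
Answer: -19022340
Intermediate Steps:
Q = -312 (Q = -12*26 = -312)
Z = -19022028 (Z = 4089*(-4652) = -19022028)
Q + Z = -312 - 19022028 = -19022340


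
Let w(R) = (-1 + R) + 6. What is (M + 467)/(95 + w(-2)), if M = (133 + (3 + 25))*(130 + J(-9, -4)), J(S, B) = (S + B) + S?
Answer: 17855/98 ≈ 182.19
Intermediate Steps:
J(S, B) = B + 2*S (J(S, B) = (B + S) + S = B + 2*S)
w(R) = 5 + R
M = 17388 (M = (133 + (3 + 25))*(130 + (-4 + 2*(-9))) = (133 + 28)*(130 + (-4 - 18)) = 161*(130 - 22) = 161*108 = 17388)
(M + 467)/(95 + w(-2)) = (17388 + 467)/(95 + (5 - 2)) = 17855/(95 + 3) = 17855/98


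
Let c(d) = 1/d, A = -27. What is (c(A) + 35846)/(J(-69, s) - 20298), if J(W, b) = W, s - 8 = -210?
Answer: -967841/549909 ≈ -1.7600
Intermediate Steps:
s = -202 (s = 8 - 210 = -202)
(c(A) + 35846)/(J(-69, s) - 20298) = (1/(-27) + 35846)/(-69 - 20298) = (-1/27 + 35846)/(-20367) = (967841/27)*(-1/20367) = -967841/549909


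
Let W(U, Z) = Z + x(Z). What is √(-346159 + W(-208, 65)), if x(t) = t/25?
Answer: 3*I*√961365/5 ≈ 588.29*I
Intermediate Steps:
x(t) = t/25 (x(t) = t*(1/25) = t/25)
W(U, Z) = 26*Z/25 (W(U, Z) = Z + Z/25 = 26*Z/25)
√(-346159 + W(-208, 65)) = √(-346159 + (26/25)*65) = √(-346159 + 338/5) = √(-1730457/5) = 3*I*√961365/5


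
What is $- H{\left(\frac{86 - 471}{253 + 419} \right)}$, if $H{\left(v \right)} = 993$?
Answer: $-993$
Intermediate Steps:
$- H{\left(\frac{86 - 471}{253 + 419} \right)} = \left(-1\right) 993 = -993$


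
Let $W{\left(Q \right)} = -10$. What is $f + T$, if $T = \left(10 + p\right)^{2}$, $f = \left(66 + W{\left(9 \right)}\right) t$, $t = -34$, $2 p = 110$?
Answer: $2321$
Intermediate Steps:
$p = 55$ ($p = \frac{1}{2} \cdot 110 = 55$)
$f = -1904$ ($f = \left(66 - 10\right) \left(-34\right) = 56 \left(-34\right) = -1904$)
$T = 4225$ ($T = \left(10 + 55\right)^{2} = 65^{2} = 4225$)
$f + T = -1904 + 4225 = 2321$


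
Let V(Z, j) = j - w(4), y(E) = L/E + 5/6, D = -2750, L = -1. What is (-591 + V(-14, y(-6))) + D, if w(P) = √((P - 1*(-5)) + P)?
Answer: -3340 - √13 ≈ -3343.6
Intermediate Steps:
y(E) = ⅚ - 1/E (y(E) = -1/E + 5/6 = -1/E + 5*(⅙) = -1/E + ⅚ = ⅚ - 1/E)
w(P) = √(5 + 2*P) (w(P) = √((P + 5) + P) = √((5 + P) + P) = √(5 + 2*P))
V(Z, j) = j - √13 (V(Z, j) = j - √(5 + 2*4) = j - √(5 + 8) = j - √13)
(-591 + V(-14, y(-6))) + D = (-591 + ((⅚ - 1/(-6)) - √13)) - 2750 = (-591 + ((⅚ - 1*(-⅙)) - √13)) - 2750 = (-591 + ((⅚ + ⅙) - √13)) - 2750 = (-591 + (1 - √13)) - 2750 = (-590 - √13) - 2750 = -3340 - √13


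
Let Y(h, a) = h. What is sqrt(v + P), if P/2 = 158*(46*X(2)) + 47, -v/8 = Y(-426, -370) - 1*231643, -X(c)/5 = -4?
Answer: sqrt(2147366) ≈ 1465.4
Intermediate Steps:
X(c) = 20 (X(c) = -5*(-4) = 20)
v = 1856552 (v = -8*(-426 - 1*231643) = -8*(-426 - 231643) = -8*(-232069) = 1856552)
P = 290814 (P = 2*(158*(46*20) + 47) = 2*(158*920 + 47) = 2*(145360 + 47) = 2*145407 = 290814)
sqrt(v + P) = sqrt(1856552 + 290814) = sqrt(2147366)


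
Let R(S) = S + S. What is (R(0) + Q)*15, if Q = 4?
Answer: 60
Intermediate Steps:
R(S) = 2*S
(R(0) + Q)*15 = (2*0 + 4)*15 = (0 + 4)*15 = 4*15 = 60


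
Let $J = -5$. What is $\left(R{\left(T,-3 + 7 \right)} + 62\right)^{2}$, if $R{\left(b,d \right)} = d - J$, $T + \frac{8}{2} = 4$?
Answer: $5041$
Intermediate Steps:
$T = 0$ ($T = -4 + 4 = 0$)
$R{\left(b,d \right)} = 5 + d$ ($R{\left(b,d \right)} = d - -5 = d + 5 = 5 + d$)
$\left(R{\left(T,-3 + 7 \right)} + 62\right)^{2} = \left(\left(5 + \left(-3 + 7\right)\right) + 62\right)^{2} = \left(\left(5 + 4\right) + 62\right)^{2} = \left(9 + 62\right)^{2} = 71^{2} = 5041$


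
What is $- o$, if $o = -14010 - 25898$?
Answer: $39908$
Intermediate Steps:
$o = -39908$ ($o = -14010 - 25898 = -39908$)
$- o = \left(-1\right) \left(-39908\right) = 39908$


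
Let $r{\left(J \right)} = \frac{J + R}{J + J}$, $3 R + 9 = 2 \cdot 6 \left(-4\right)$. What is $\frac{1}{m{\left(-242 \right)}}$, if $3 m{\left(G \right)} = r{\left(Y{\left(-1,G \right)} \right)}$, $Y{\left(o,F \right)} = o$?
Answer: $\frac{3}{10} \approx 0.3$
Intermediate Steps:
$R = -19$ ($R = -3 + \frac{2 \cdot 6 \left(-4\right)}{3} = -3 + \frac{12 \left(-4\right)}{3} = -3 + \frac{1}{3} \left(-48\right) = -3 - 16 = -19$)
$r{\left(J \right)} = \frac{-19 + J}{2 J}$ ($r{\left(J \right)} = \frac{J - 19}{J + J} = \frac{-19 + J}{2 J}$)
$m{\left(G \right)} = \frac{10}{3}$ ($m{\left(G \right)} = \frac{\frac{1}{2} \frac{1}{-1} \left(-19 - 1\right)}{3} = \frac{\frac{1}{2} \left(-1\right) \left(-20\right)}{3} = \frac{1}{3} \cdot 10 = \frac{10}{3}$)
$\frac{1}{m{\left(-242 \right)}} = \frac{1}{\frac{10}{3}} = \frac{3}{10}$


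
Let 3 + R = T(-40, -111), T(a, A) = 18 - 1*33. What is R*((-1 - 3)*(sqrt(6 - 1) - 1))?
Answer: -72 + 72*sqrt(5) ≈ 88.997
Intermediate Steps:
T(a, A) = -15 (T(a, A) = 18 - 33 = -15)
R = -18 (R = -3 - 15 = -18)
R*((-1 - 3)*(sqrt(6 - 1) - 1)) = -18*(-1 - 3)*(sqrt(6 - 1) - 1) = -(-72)*(sqrt(5) - 1) = -(-72)*(-1 + sqrt(5)) = -18*(4 - 4*sqrt(5)) = -72 + 72*sqrt(5)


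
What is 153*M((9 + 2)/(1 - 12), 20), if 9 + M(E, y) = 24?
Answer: 2295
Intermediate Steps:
M(E, y) = 15 (M(E, y) = -9 + 24 = 15)
153*M((9 + 2)/(1 - 12), 20) = 153*15 = 2295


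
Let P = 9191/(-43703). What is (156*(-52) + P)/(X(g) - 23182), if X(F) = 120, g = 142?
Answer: 27271379/77529122 ≈ 0.35176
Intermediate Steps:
P = -9191/43703 (P = 9191*(-1/43703) = -9191/43703 ≈ -0.21031)
(156*(-52) + P)/(X(g) - 23182) = (156*(-52) - 9191/43703)/(120 - 23182) = (-8112 - 9191/43703)/(-23062) = -354527927/43703*(-1/23062) = 27271379/77529122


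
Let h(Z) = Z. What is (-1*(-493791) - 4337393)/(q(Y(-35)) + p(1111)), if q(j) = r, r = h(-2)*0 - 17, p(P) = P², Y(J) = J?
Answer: -1921801/617152 ≈ -3.1140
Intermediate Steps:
r = -17 (r = -2*0 - 17 = 0 - 17 = -17)
q(j) = -17
(-1*(-493791) - 4337393)/(q(Y(-35)) + p(1111)) = (-1*(-493791) - 4337393)/(-17 + 1111²) = (493791 - 4337393)/(-17 + 1234321) = -3843602/1234304 = -3843602*1/1234304 = -1921801/617152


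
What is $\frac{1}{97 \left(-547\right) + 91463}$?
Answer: $\frac{1}{38404} \approx 2.6039 \cdot 10^{-5}$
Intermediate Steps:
$\frac{1}{97 \left(-547\right) + 91463} = \frac{1}{-53059 + 91463} = \frac{1}{38404}$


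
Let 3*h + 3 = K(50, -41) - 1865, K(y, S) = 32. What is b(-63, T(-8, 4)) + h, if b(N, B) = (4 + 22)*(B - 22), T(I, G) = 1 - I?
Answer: -950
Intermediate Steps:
b(N, B) = -572 + 26*B (b(N, B) = 26*(-22 + B) = -572 + 26*B)
h = -612 (h = -1 + (32 - 1865)/3 = -1 + (⅓)*(-1833) = -1 - 611 = -612)
b(-63, T(-8, 4)) + h = (-572 + 26*(1 - 1*(-8))) - 612 = (-572 + 26*(1 + 8)) - 612 = (-572 + 26*9) - 612 = (-572 + 234) - 612 = -338 - 612 = -950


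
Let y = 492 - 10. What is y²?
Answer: 232324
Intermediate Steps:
y = 482
y² = 482² = 232324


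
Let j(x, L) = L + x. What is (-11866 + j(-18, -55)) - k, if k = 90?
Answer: -12029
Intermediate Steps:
(-11866 + j(-18, -55)) - k = (-11866 + (-55 - 18)) - 1*90 = (-11866 - 73) - 90 = -11939 - 90 = -12029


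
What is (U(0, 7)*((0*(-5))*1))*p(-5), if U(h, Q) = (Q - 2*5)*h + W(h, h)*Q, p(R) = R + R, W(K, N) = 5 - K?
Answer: 0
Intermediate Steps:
p(R) = 2*R
U(h, Q) = Q*(5 - h) + h*(-10 + Q) (U(h, Q) = (Q - 2*5)*h + (5 - h)*Q = (Q - 10)*h + Q*(5 - h) = (-10 + Q)*h + Q*(5 - h) = h*(-10 + Q) + Q*(5 - h) = Q*(5 - h) + h*(-10 + Q))
(U(0, 7)*((0*(-5))*1))*p(-5) = ((-10*0 + 5*7)*((0*(-5))*1))*(2*(-5)) = ((0 + 35)*(0*1))*(-10) = (35*0)*(-10) = 0*(-10) = 0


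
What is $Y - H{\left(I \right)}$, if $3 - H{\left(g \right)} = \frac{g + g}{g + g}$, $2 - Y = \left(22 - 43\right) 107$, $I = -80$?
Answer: $2247$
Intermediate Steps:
$Y = 2249$ ($Y = 2 - \left(22 - 43\right) 107 = 2 - \left(-21\right) 107 = 2 - -2247 = 2 + 2247 = 2249$)
$H{\left(g \right)} = 2$ ($H{\left(g \right)} = 3 - \frac{g + g}{g + g} = 3 - \frac{2 g}{2 g} = 3 - 2 g \frac{1}{2 g} = 3 - 1 = 2$)
$Y - H{\left(I \right)} = 2249 - 2 = 2247$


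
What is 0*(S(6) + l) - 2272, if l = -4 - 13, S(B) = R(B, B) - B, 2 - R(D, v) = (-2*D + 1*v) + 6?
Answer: -2272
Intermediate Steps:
R(D, v) = -4 - v + 2*D (R(D, v) = 2 - ((-2*D + 1*v) + 6) = 2 - ((-2*D + v) + 6) = 2 - ((v - 2*D) + 6) = 2 - (6 + v - 2*D) = 2 + (-6 - v + 2*D) = -4 - v + 2*D)
S(B) = -4 (S(B) = (-4 - B + 2*B) - B = (-4 + B) - B = -4)
l = -17
0*(S(6) + l) - 2272 = 0*(-4 - 17) - 2272 = 0*(-21) - 2272 = 0 - 2272 = -2272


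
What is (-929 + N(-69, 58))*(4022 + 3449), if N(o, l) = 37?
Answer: -6664132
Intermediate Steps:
(-929 + N(-69, 58))*(4022 + 3449) = (-929 + 37)*(4022 + 3449) = -892*7471 = -6664132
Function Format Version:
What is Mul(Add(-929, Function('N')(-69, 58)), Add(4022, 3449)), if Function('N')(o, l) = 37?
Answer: -6664132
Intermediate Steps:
Mul(Add(-929, Function('N')(-69, 58)), Add(4022, 3449)) = Mul(Add(-929, 37), Add(4022, 3449)) = Mul(-892, 7471) = -6664132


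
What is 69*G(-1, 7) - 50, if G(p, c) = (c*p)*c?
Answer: -3431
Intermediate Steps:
G(p, c) = p*c²
69*G(-1, 7) - 50 = 69*(-1*7²) - 50 = 69*(-1*49) - 50 = 69*(-49) - 50 = -3381 - 50 = -3431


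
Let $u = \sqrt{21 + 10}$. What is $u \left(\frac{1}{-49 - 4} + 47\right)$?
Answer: $\frac{2490 \sqrt{31}}{53} \approx 261.58$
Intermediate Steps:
$u = \sqrt{31} \approx 5.5678$
$u \left(\frac{1}{-49 - 4} + 47\right) = \sqrt{31} \left(\frac{1}{-49 - 4} + 47\right) = \sqrt{31} \left(\frac{1}{-53} + 47\right) = \sqrt{31} \left(- \frac{1}{53} + 47\right) = \sqrt{31} \cdot \frac{2490}{53} = \frac{2490 \sqrt{31}}{53}$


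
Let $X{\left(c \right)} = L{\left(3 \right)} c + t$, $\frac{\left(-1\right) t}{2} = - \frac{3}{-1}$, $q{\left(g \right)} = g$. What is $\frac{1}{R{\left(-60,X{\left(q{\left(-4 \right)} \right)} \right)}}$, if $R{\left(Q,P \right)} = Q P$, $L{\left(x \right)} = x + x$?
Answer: $\frac{1}{1800} \approx 0.00055556$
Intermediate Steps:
$L{\left(x \right)} = 2 x$
$t = -6$ ($t = - 2 \left(- \frac{3}{-1}\right) = - 2 \left(\left(-3\right) \left(-1\right)\right) = \left(-2\right) 3 = -6$)
$X{\left(c \right)} = -6 + 6 c$ ($X{\left(c \right)} = 2 \cdot 3 c - 6 = 6 c - 6 = -6 + 6 c$)
$R{\left(Q,P \right)} = P Q$
$\frac{1}{R{\left(-60,X{\left(q{\left(-4 \right)} \right)} \right)}} = \frac{1}{\left(-6 + 6 \left(-4\right)\right) \left(-60\right)} = \frac{1}{\left(-6 - 24\right) \left(-60\right)} = \frac{1}{\left(-30\right) \left(-60\right)} = \frac{1}{1800}$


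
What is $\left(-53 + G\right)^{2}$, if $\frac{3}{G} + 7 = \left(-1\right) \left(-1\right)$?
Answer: $\frac{11449}{4} \approx 2862.3$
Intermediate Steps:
$G = - \frac{1}{2}$ ($G = \frac{3}{-7 - -1} = \frac{3}{-7 + 1} = \frac{3}{-6} = 3 \left(- \frac{1}{6}\right) = - \frac{1}{2} \approx -0.5$)
$\left(-53 + G\right)^{2} = \left(-53 - \frac{1}{2}\right)^{2} = \left(- \frac{107}{2}\right)^{2} = \frac{11449}{4}$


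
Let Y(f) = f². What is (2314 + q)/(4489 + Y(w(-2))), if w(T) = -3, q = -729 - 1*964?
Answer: 621/4498 ≈ 0.13806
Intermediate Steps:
q = -1693 (q = -729 - 964 = -1693)
(2314 + q)/(4489 + Y(w(-2))) = (2314 - 1693)/(4489 + (-3)²) = 621/(4489 + 9) = 621/4498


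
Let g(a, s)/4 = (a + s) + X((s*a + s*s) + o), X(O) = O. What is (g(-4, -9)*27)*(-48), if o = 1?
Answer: -544320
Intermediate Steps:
g(a, s) = 4 + 4*a + 4*s + 4*s² + 4*a*s (g(a, s) = 4*((a + s) + ((s*a + s*s) + 1)) = 4*((a + s) + ((a*s + s²) + 1)) = 4*((a + s) + ((s² + a*s) + 1)) = 4*((a + s) + (1 + s² + a*s)) = 4*(1 + a + s + s² + a*s) = 4 + 4*a + 4*s + 4*s² + 4*a*s)
(g(-4, -9)*27)*(-48) = ((4 + 4*(-4) + 4*(-9) + 4*(-9)² + 4*(-4)*(-9))*27)*(-48) = ((4 - 16 - 36 + 4*81 + 144)*27)*(-48) = ((4 - 16 - 36 + 324 + 144)*27)*(-48) = (420*27)*(-48) = 11340*(-48) = -544320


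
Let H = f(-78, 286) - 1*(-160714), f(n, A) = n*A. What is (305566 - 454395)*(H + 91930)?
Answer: -34280676544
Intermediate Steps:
f(n, A) = A*n
H = 138406 (H = 286*(-78) - 1*(-160714) = -22308 + 160714 = 138406)
(305566 - 454395)*(H + 91930) = (305566 - 454395)*(138406 + 91930) = -148829*230336 = -34280676544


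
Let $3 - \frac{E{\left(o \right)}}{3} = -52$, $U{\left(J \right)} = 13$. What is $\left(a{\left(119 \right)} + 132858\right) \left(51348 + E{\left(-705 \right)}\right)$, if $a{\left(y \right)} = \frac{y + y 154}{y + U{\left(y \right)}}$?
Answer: $\frac{27404449261}{4} \approx 6.8511 \cdot 10^{9}$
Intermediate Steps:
$E{\left(o \right)} = 165$ ($E{\left(o \right)} = 9 - -156 = 9 + 156 = 165$)
$a{\left(y \right)} = \frac{155 y}{13 + y}$ ($a{\left(y \right)} = \frac{y + y 154}{y + 13} = \frac{y + 154 y}{13 + y} = \frac{155 y}{13 + y}$)
$\left(a{\left(119 \right)} + 132858\right) \left(51348 + E{\left(-705 \right)}\right) = \left(155 \cdot 119 \frac{1}{13 + 119} + 132858\right) \left(51348 + 165\right) = \left(155 \cdot 119 \cdot \frac{1}{132} + 132858\right) 51513 = \left(\frac{18445}{132} + 132858\right) 51513 = \frac{17555701}{132} \cdot 51513 = \frac{27404449261}{4}$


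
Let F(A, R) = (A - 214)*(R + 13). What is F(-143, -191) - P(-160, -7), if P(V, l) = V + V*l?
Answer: 62586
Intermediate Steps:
F(A, R) = (-214 + A)*(13 + R)
F(-143, -191) - P(-160, -7) = (-2782 - 214*(-191) + 13*(-143) - 143*(-191)) - (-160)*(1 - 7) = (-2782 + 40874 - 1859 + 27313) - (-160)*(-6) = 63546 - 1*960 = 63546 - 960 = 62586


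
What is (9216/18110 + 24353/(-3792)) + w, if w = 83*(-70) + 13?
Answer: -199252081199/34336560 ≈ -5802.9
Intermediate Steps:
w = -5797 (w = -5810 + 13 = -5797)
(9216/18110 + 24353/(-3792)) + w = (9216/18110 + 24353/(-3792)) - 5797 = (9216*(1/18110) + 24353*(-1/3792)) - 5797 = (4608/9055 - 24353/3792) - 5797 = -203042879/34336560 - 5797 = -199252081199/34336560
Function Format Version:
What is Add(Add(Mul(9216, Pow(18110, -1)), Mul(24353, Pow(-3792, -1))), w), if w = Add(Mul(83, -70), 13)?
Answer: Rational(-199252081199, 34336560) ≈ -5802.9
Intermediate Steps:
w = -5797 (w = Add(-5810, 13) = -5797)
Add(Add(Mul(9216, Pow(18110, -1)), Mul(24353, Pow(-3792, -1))), w) = Add(Add(Mul(9216, Pow(18110, -1)), Mul(24353, Pow(-3792, -1))), -5797) = Add(Add(Mul(9216, Rational(1, 18110)), Mul(24353, Rational(-1, 3792))), -5797) = Add(Add(Rational(4608, 9055), Rational(-24353, 3792)), -5797) = Add(Rational(-203042879, 34336560), -5797) = Rational(-199252081199, 34336560)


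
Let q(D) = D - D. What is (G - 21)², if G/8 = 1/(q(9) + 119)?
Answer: 6205081/14161 ≈ 438.18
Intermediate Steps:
q(D) = 0
G = 8/119 (G = 8/(0 + 119) = 8/119 ≈ 0.067227)
(G - 21)² = (8/119 - 21)² = (-2491/119)² = 6205081/14161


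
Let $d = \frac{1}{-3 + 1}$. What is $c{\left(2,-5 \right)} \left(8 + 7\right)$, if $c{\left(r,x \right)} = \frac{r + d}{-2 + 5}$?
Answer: $\frac{15}{2} \approx 7.5$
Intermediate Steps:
$d = - \frac{1}{2}$ ($d = \frac{1}{-2} = - \frac{1}{2} \approx -0.5$)
$c{\left(r,x \right)} = - \frac{1}{6} + \frac{r}{3}$ ($c{\left(r,x \right)} = \frac{r - \frac{1}{2}}{-2 + 5} = \frac{- \frac{1}{2} + r}{3} = \left(- \frac{1}{2} + r\right) \frac{1}{3} = - \frac{1}{6} + \frac{r}{3}$)
$c{\left(2,-5 \right)} \left(8 + 7\right) = \left(- \frac{1}{6} + \frac{1}{3} \cdot 2\right) \left(8 + 7\right) = \left(- \frac{1}{6} + \frac{2}{3}\right) 15 = \frac{1}{2} \cdot 15 = \frac{15}{2}$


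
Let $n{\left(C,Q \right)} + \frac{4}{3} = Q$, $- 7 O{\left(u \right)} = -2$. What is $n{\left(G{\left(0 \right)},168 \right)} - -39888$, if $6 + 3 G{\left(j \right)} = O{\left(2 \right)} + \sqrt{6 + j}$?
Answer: $\frac{120164}{3} \approx 40055.0$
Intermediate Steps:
$O{\left(u \right)} = \frac{2}{7}$ ($O{\left(u \right)} = \left(- \frac{1}{7}\right) \left(-2\right) = \frac{2}{7}$)
$G{\left(j \right)} = - \frac{40}{21} + \frac{\sqrt{6 + j}}{3}$ ($G{\left(j \right)} = -2 + \frac{\frac{2}{7} + \sqrt{6 + j}}{3} = -2 + \left(\frac{2}{21} + \frac{\sqrt{6 + j}}{3}\right) = - \frac{40}{21} + \frac{\sqrt{6 + j}}{3}$)
$n{\left(C,Q \right)} = - \frac{4}{3} + Q$
$n{\left(G{\left(0 \right)},168 \right)} - -39888 = \left(- \frac{4}{3} + 168\right) - -39888 = \frac{500}{3} + 39888 = \frac{120164}{3}$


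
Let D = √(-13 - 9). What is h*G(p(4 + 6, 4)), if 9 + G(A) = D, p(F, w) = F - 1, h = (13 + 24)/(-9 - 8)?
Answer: 333/17 - 37*I*√22/17 ≈ 19.588 - 10.209*I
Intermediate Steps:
h = -37/17 (h = 37/(-17) = 37*(-1/17) = -37/17 ≈ -2.1765)
D = I*√22 (D = √(-22) = I*√22 ≈ 4.6904*I)
p(F, w) = -1 + F
G(A) = -9 + I*√22
h*G(p(4 + 6, 4)) = -37*(-9 + I*√22)/17 = 333/17 - 37*I*√22/17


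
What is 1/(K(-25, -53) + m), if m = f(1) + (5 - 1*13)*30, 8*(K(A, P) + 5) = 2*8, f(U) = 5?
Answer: -1/238 ≈ -0.0042017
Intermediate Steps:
K(A, P) = -3 (K(A, P) = -5 + (2*8)/8 = -5 + (⅛)*16 = -5 + 2 = -3)
m = -235 (m = 5 + (5 - 1*13)*30 = 5 + (5 - 13)*30 = 5 - 8*30 = 5 - 240 = -235)
1/(K(-25, -53) + m) = 1/(-3 - 235) = 1/(-238) = -1/238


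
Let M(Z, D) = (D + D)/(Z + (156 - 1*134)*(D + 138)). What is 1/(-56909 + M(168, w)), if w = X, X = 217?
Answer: -3989/227009784 ≈ -1.7572e-5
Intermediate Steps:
w = 217
M(Z, D) = 2*D/(3036 + Z + 22*D) (M(Z, D) = (2*D)/(Z + (156 - 134)*(138 + D)) = (2*D)/(Z + 22*(138 + D)) = (2*D)/(Z + (3036 + 22*D)) = (2*D)/(3036 + Z + 22*D) = 2*D/(3036 + Z + 22*D))
1/(-56909 + M(168, w)) = 1/(-56909 + 2*217/(3036 + 168 + 22*217)) = 1/(-56909 + 2*217/(3036 + 168 + 4774)) = 1/(-56909 + 2*217/7978) = 1/(-56909 + 2*217*(1/7978)) = 1/(-56909 + 217/3989) = 1/(-227009784/3989) = -3989/227009784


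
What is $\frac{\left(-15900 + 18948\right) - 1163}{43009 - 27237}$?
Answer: $\frac{1885}{15772} \approx 0.11952$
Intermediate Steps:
$\frac{\left(-15900 + 18948\right) - 1163}{43009 - 27237} = \frac{3048 - 1163}{15772} = \left(3048 - 1163\right) \frac{1}{15772} = 1885 \cdot \frac{1}{15772} = \frac{1885}{15772}$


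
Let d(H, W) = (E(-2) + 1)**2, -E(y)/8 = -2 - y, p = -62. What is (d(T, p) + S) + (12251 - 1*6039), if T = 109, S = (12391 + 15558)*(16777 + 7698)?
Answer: 684057988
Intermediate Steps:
E(y) = 16 + 8*y (E(y) = -8*(-2 - y) = 16 + 8*y)
S = 684051775 (S = 27949*24475 = 684051775)
d(H, W) = 1 (d(H, W) = ((16 + 8*(-2)) + 1)**2 = ((16 - 16) + 1)**2 = (0 + 1)**2 = 1**2 = 1)
(d(T, p) + S) + (12251 - 1*6039) = (1 + 684051775) + (12251 - 1*6039) = 684051776 + (12251 - 6039) = 684051776 + 6212 = 684057988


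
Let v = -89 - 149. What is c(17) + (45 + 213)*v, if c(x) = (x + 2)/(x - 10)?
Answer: -429809/7 ≈ -61401.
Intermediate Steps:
c(x) = (2 + x)/(-10 + x)
v = -238
c(17) + (45 + 213)*v = (2 + 17)/(-10 + 17) + (45 + 213)*(-238) = 19/7 + 258*(-238) = (⅐)*19 - 61404 = 19/7 - 61404 = -429809/7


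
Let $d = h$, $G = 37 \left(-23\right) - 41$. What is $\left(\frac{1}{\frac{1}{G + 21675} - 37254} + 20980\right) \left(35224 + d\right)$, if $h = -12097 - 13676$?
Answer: $\frac{153519799223024247}{774249881} \approx 1.9828 \cdot 10^{8}$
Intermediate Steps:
$G = -892$ ($G = -851 - 41 = -892$)
$h = -25773$ ($h = -12097 - 13676 = -25773$)
$d = -25773$
$\left(\frac{1}{\frac{1}{G + 21675} - 37254} + 20980\right) \left(35224 + d\right) = \left(\frac{1}{\frac{1}{-892 + 21675} - 37254} + 20980\right) \left(35224 - 25773\right) = \left(\frac{1}{\frac{1}{20783} - 37254} + 20980\right) 9451 = \left(\frac{1}{- \frac{774249881}{20783}} + 20980\right) 9451 = \left(- \frac{20783}{774249881} + 20980\right) 9451 = \frac{16243762482597}{774249881} \cdot 9451 = \frac{153519799223024247}{774249881}$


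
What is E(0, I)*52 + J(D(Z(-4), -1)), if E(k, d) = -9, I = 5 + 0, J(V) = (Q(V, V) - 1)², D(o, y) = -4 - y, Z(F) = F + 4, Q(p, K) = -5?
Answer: -432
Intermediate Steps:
Z(F) = 4 + F
J(V) = 36 (J(V) = (-5 - 1)² = (-6)² = 36)
I = 5
E(0, I)*52 + J(D(Z(-4), -1)) = -9*52 + 36 = -468 + 36 = -432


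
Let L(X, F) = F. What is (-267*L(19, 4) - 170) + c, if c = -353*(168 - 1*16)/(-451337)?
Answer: -558701550/451337 ≈ -1237.9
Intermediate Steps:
c = 53656/451337 (c = -353*(168 - 16)*(-1/451337) = -353*152*(-1/451337) = -53656*(-1/451337) = 53656/451337 ≈ 0.11888)
(-267*L(19, 4) - 170) + c = (-267*4 - 170) + 53656/451337 = (-1068 - 170) + 53656/451337 = -1238 + 53656/451337 = -558701550/451337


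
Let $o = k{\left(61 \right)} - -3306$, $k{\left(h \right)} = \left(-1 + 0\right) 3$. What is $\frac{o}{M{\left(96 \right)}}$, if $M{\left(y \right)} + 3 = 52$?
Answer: $\frac{3303}{49} \approx 67.408$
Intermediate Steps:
$M{\left(y \right)} = 49$ ($M{\left(y \right)} = -3 + 52 = 49$)
$k{\left(h \right)} = -3$ ($k{\left(h \right)} = \left(-1\right) 3 = -3$)
$o = 3303$ ($o = -3 - -3306 = -3 + 3306 = 3303$)
$\frac{o}{M{\left(96 \right)}} = \frac{3303}{49}$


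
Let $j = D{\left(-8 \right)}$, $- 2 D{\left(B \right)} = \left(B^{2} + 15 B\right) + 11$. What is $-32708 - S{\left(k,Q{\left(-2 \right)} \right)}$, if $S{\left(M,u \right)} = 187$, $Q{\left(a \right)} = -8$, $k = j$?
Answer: $-32895$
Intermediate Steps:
$D{\left(B \right)} = - \frac{11}{2} - \frac{15 B}{2} - \frac{B^{2}}{2}$ ($D{\left(B \right)} = - \frac{\left(B^{2} + 15 B\right) + 11}{2} = - \frac{11 + B^{2} + 15 B}{2} = - \frac{11}{2} - \frac{15 B}{2} - \frac{B^{2}}{2}$)
$j = \frac{45}{2}$ ($j = - \frac{11}{2} - -60 - \frac{\left(-8\right)^{2}}{2} = - \frac{11}{2} + 60 - 32 = \frac{45}{2} \approx 22.5$)
$k = \frac{45}{2} \approx 22.5$
$-32708 - S{\left(k,Q{\left(-2 \right)} \right)} = -32708 - 187 = -32895$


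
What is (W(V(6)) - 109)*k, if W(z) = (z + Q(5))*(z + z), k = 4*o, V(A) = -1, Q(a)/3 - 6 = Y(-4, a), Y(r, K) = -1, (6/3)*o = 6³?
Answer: -59184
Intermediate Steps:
o = 108 (o = (½)*6³ = (½)*216 = 108)
Q(a) = 15 (Q(a) = 18 + 3*(-1) = 18 - 3 = 15)
k = 432 (k = 4*108 = 432)
W(z) = 2*z*(15 + z) (W(z) = (z + 15)*(z + z) = (15 + z)*(2*z) = 2*z*(15 + z))
(W(V(6)) - 109)*k = (2*(-1)*(15 - 1) - 109)*432 = (2*(-1)*14 - 109)*432 = (-28 - 109)*432 = -137*432 = -59184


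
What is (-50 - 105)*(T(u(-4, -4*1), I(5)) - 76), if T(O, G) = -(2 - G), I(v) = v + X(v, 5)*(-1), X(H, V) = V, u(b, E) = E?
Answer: 12090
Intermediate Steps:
I(v) = -5 + v (I(v) = v + 5*(-1) = v - 5 = -5 + v)
T(O, G) = -2 + G
(-50 - 105)*(T(u(-4, -4*1), I(5)) - 76) = (-50 - 105)*((-2 + (-5 + 5)) - 76) = -155*((-2 + 0) - 76) = -155*(-2 - 76) = -155*(-78) = 12090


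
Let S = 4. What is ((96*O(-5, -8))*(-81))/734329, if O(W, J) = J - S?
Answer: 93312/734329 ≈ 0.12707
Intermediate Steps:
O(W, J) = -4 + J (O(W, J) = J - 1*4 = J - 4 = -4 + J)
((96*O(-5, -8))*(-81))/734329 = ((96*(-4 - 8))*(-81))/734329 = ((96*(-12))*(-81))*(1/734329) = -1152*(-81)*(1/734329) = 93312*(1/734329) = 93312/734329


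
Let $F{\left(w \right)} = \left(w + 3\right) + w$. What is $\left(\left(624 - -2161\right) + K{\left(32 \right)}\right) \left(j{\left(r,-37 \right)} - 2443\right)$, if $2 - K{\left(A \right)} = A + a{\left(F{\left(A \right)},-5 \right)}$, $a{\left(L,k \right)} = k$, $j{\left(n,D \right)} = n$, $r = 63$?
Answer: $-6568800$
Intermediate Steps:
$F{\left(w \right)} = 3 + 2 w$ ($F{\left(w \right)} = \left(3 + w\right) + w = 3 + 2 w$)
$K{\left(A \right)} = 7 - A$ ($K{\left(A \right)} = 2 - \left(A - 5\right) = 2 - \left(-5 + A\right) = 7 - A$)
$\left(\left(624 - -2161\right) + K{\left(32 \right)}\right) \left(j{\left(r,-37 \right)} - 2443\right) = \left(\left(624 - -2161\right) + \left(7 - 32\right)\right) \left(63 - 2443\right) = \left(\left(624 + 2161\right) + \left(7 - 32\right)\right) \left(63 - 2443\right) = \left(2785 - 25\right) \left(-2380\right) = 2760 \left(-2380\right) = -6568800$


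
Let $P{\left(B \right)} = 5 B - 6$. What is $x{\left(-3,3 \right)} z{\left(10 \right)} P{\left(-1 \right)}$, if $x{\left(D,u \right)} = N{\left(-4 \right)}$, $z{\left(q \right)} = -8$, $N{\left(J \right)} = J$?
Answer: $-352$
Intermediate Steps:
$x{\left(D,u \right)} = -4$
$P{\left(B \right)} = -6 + 5 B$
$x{\left(-3,3 \right)} z{\left(10 \right)} P{\left(-1 \right)} = \left(-4\right) \left(-8\right) \left(-6 + 5 \left(-1\right)\right) = 32 \left(-6 - 5\right) = 32 \left(-11\right) = -352$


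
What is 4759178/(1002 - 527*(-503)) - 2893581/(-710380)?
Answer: 4150757580863/189020041540 ≈ 21.959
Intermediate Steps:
4759178/(1002 - 527*(-503)) - 2893581/(-710380) = 4759178/(1002 + 265081) - 2893581*(-1/710380) = 4759178/266083 + 2893581/710380 = 4150757580863/189020041540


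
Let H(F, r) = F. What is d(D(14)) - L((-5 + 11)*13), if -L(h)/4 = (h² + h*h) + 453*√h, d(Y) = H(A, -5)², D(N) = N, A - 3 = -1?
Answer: 48676 + 1812*√78 ≈ 64679.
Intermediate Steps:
A = 2 (A = 3 - 1 = 2)
d(Y) = 4 (d(Y) = 2² = 4)
L(h) = -1812*√h - 8*h² (L(h) = -4*((h² + h*h) + 453*√h) = -4*((h² + h²) + 453*√h) = -4*(2*h² + 453*√h) = -1812*√h - 8*h²)
d(D(14)) - L((-5 + 11)*13) = 4 - (-1812*√13*√(-5 + 11) - 8*169*(-5 + 11)²) = 4 - (-1812*√78 - 8*(6*13)²) = 4 - (-1812*√78 - 8*78²) = 4 - (-1812*√78 - 8*6084) = 4 - (-1812*√78 - 48672) = 4 - (-48672 - 1812*√78) = 4 + (48672 + 1812*√78) = 48676 + 1812*√78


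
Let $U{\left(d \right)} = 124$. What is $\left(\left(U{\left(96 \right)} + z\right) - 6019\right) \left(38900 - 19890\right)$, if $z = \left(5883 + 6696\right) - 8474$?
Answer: $-34027900$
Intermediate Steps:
$z = 4105$ ($z = 12579 - 8474 = 4105$)
$\left(\left(U{\left(96 \right)} + z\right) - 6019\right) \left(38900 - 19890\right) = \left(\left(124 + 4105\right) - 6019\right) \left(38900 - 19890\right) = \left(4229 - 6019\right) 19010 = \left(-1790\right) 19010 = -34027900$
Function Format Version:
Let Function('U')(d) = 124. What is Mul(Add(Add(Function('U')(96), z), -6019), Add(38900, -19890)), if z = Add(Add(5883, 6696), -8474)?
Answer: -34027900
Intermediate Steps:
z = 4105 (z = Add(12579, -8474) = 4105)
Mul(Add(Add(Function('U')(96), z), -6019), Add(38900, -19890)) = Mul(Add(Add(124, 4105), -6019), Add(38900, -19890)) = Mul(Add(4229, -6019), 19010) = Mul(-1790, 19010) = -34027900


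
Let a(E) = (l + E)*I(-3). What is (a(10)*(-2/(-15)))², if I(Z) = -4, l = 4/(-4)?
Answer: 576/25 ≈ 23.040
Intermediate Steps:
l = -1 (l = 4*(-¼) = -1)
a(E) = 4 - 4*E (a(E) = (-1 + E)*(-4) = 4 - 4*E)
(a(10)*(-2/(-15)))² = ((4 - 4*10)*(-2/(-15)))² = ((4 - 40)*(-2*(-1/15)))² = (-36*2/15)² = (-24/5)² = 576/25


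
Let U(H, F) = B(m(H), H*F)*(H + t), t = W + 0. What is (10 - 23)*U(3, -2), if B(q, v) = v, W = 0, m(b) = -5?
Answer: 234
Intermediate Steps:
t = 0 (t = 0 + 0 = 0)
U(H, F) = F*H² (U(H, F) = (H*F)*(H + 0) = (F*H)*H = F*H²)
(10 - 23)*U(3, -2) = (10 - 23)*(-2*3²) = -(-26)*9 = -13*(-18) = 234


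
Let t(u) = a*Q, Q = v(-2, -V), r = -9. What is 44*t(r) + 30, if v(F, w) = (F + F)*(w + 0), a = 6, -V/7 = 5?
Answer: -36930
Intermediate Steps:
V = -35 (V = -7*5 = -35)
v(F, w) = 2*F*w (v(F, w) = (2*F)*w = 2*F*w)
Q = -140 (Q = 2*(-2)*(-1*(-35)) = 2*(-2)*35 = -140)
t(u) = -840 (t(u) = 6*(-140) = -840)
44*t(r) + 30 = 44*(-840) + 30 = -36960 + 30 = -36930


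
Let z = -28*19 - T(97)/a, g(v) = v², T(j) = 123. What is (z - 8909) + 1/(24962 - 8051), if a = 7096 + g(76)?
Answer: -2055103766053/217678392 ≈ -9441.0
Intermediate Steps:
a = 12872 (a = 7096 + 76² = 7096 + 5776 = 12872)
z = -6848027/12872 (z = -28*19 - 123/12872 = -532 - 123/12872 = -6848027/12872 ≈ -532.01)
(z - 8909) + 1/(24962 - 8051) = (-6848027/12872 - 8909) + 1/(24962 - 8051) = -121524675/12872 + 1/16911 = -2055103766053/217678392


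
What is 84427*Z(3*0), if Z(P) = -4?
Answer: -337708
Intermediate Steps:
84427*Z(3*0) = 84427*(-4) = -337708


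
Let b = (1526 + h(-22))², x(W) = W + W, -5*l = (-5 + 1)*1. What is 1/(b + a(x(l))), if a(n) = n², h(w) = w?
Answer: 25/56550464 ≈ 4.4208e-7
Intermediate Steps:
l = ⅘ (l = -(-5 + 1)/5 = -(-4)/5 = -⅕*(-4) = ⅘ ≈ 0.80000)
x(W) = 2*W
b = 2262016 (b = (1526 - 22)² = 1504² = 2262016)
1/(b + a(x(l))) = 1/(2262016 + (2*(⅘))²) = 1/(2262016 + (8/5)²) = 1/(2262016 + 64/25) = 1/(56550464/25) = 25/56550464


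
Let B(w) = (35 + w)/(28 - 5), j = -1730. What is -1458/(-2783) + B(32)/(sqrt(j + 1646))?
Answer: 1458/2783 - 67*I*sqrt(21)/966 ≈ 0.5239 - 0.31784*I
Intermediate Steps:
B(w) = 35/23 + w/23 (B(w) = (35 + w)/23 = (35 + w)*(1/23) = 35/23 + w/23)
-1458/(-2783) + B(32)/(sqrt(j + 1646)) = -1458/(-2783) + (35/23 + (1/23)*32)/(sqrt(-1730 + 1646)) = -1458*(-1/2783) + (35/23 + 32/23)/(sqrt(-84)) = 1458/2783 + 67/(23*((2*I*sqrt(21)))) = 1458/2783 + 67*(-I*sqrt(21)/42)/23 = 1458/2783 - 67*I*sqrt(21)/966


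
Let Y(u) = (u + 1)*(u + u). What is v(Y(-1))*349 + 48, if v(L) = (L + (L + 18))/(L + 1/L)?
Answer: 48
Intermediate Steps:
Y(u) = 2*u*(1 + u) (Y(u) = (1 + u)*(2*u) = 2*u*(1 + u))
v(L) = (18 + 2*L)/(L + 1/L) (v(L) = (L + (18 + L))/(L + 1/L) = (18 + 2*L)/(L + 1/L))
v(Y(-1))*349 + 48 = (2*(2*(-1)*(1 - 1))*(9 + 2*(-1)*(1 - 1))/(1 + (2*(-1)*(1 - 1))**2))*349 + 48 = (2*(2*(-1)*0)*(9 + 2*(-1)*0)/(1 + (2*(-1)*0)**2))*349 + 48 = (2*0*(9 + 0)/(1 + 0**2))*349 + 48 = (2*0*9/(1 + 0))*349 + 48 = (2*0*9/1)*349 + 48 = (2*0*1*9)*349 + 48 = 0*349 + 48 = 0 + 48 = 48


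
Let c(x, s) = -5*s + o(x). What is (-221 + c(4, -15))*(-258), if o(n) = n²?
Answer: 33540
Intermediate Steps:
c(x, s) = x² - 5*s (c(x, s) = -5*s + x² = x² - 5*s)
(-221 + c(4, -15))*(-258) = (-221 + (4² - 5*(-15)))*(-258) = (-221 + (16 + 75))*(-258) = (-221 + 91)*(-258) = -130*(-258) = 33540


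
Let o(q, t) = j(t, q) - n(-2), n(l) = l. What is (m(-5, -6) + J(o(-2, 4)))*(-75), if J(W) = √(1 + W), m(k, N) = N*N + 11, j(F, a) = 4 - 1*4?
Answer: -3525 - 75*√3 ≈ -3654.9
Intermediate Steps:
j(F, a) = 0 (j(F, a) = 4 - 4 = 0)
m(k, N) = 11 + N² (m(k, N) = N² + 11 = 11 + N²)
o(q, t) = 2 (o(q, t) = 0 - 1*(-2) = 0 + 2 = 2)
(m(-5, -6) + J(o(-2, 4)))*(-75) = ((11 + (-6)²) + √(1 + 2))*(-75) = ((11 + 36) + √3)*(-75) = (47 + √3)*(-75) = -3525 - 75*√3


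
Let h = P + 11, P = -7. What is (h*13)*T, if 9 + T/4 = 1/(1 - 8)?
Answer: -13312/7 ≈ -1901.7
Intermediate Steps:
h = 4 (h = -7 + 11 = 4)
T = -256/7 (T = -36 + 4/(1 - 8) = -36 + 4/(-7) = -36 + 4*(-⅐) = -36 - 4/7 = -256/7 ≈ -36.571)
(h*13)*T = (4*13)*(-256/7) = 52*(-256/7) = -13312/7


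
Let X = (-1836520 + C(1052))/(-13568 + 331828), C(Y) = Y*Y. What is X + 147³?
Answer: 252739870041/79565 ≈ 3.1765e+6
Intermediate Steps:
C(Y) = Y²
X = -182454/79565 (X = (-1836520 + 1052²)/(-13568 + 331828) = (-1836520 + 1106704)/318260 = -729816*1/318260 = -182454/79565 ≈ -2.2931)
X + 147³ = -182454/79565 + 147³ = -182454/79565 + 3176523 = 252739870041/79565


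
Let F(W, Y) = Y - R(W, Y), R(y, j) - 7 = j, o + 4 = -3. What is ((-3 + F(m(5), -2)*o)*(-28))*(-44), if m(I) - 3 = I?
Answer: 56672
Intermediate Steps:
o = -7 (o = -4 - 3 = -7)
R(y, j) = 7 + j
m(I) = 3 + I
F(W, Y) = -7 (F(W, Y) = Y - (7 + Y) = Y + (-7 - Y) = -7)
((-3 + F(m(5), -2)*o)*(-28))*(-44) = ((-3 - 7*(-7))*(-28))*(-44) = ((-3 + 49)*(-28))*(-44) = (46*(-28))*(-44) = -1288*(-44) = 56672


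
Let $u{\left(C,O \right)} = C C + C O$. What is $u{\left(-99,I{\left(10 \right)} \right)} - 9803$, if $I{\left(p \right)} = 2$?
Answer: $-200$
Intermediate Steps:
$u{\left(C,O \right)} = C^{2} + C O$
$u{\left(-99,I{\left(10 \right)} \right)} - 9803 = - 99 \left(-99 + 2\right) - 9803 = \left(-99\right) \left(-97\right) - 9803 = 9603 - 9803 = -200$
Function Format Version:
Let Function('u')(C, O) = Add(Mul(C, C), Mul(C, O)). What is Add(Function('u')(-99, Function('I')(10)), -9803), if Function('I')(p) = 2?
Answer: -200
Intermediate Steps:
Function('u')(C, O) = Add(Pow(C, 2), Mul(C, O))
Add(Function('u')(-99, Function('I')(10)), -9803) = Add(Mul(-99, Add(-99, 2)), -9803) = Add(Mul(-99, -97), -9803) = Add(9603, -9803) = -200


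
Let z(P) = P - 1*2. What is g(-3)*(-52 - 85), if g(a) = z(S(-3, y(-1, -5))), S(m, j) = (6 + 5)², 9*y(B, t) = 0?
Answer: -16303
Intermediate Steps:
y(B, t) = 0 (y(B, t) = (⅑)*0 = 0)
S(m, j) = 121 (S(m, j) = 11² = 121)
z(P) = -2 + P (z(P) = P - 2 = -2 + P)
g(a) = 119 (g(a) = -2 + 121 = 119)
g(-3)*(-52 - 85) = 119*(-52 - 85) = 119*(-137) = -16303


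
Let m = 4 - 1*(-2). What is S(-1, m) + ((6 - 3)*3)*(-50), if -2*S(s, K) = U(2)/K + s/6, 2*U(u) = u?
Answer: -450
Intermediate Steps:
m = 6 (m = 4 + 2 = 6)
U(u) = u/2
S(s, K) = -1/(2*K) - s/12 (S(s, K) = -(((½)*2)/K + s/6)/2 = -(1/K + s*(⅙))/2 = -(1/K + s/6)/2 = -1/(2*K) - s/12)
S(-1, m) + ((6 - 3)*3)*(-50) = (1/12)*(-6 - 1*6*(-1))/6 + ((6 - 3)*3)*(-50) = (1/12)*(⅙)*(-6 + 6) + (3*3)*(-50) = (1/12)*(⅙)*0 + 9*(-50) = 0 - 450 = -450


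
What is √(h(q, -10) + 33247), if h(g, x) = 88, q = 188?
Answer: √33335 ≈ 182.58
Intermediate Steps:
√(h(q, -10) + 33247) = √(88 + 33247) = √33335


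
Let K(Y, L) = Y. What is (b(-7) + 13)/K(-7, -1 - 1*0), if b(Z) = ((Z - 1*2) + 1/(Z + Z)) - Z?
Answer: -153/98 ≈ -1.5612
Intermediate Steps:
b(Z) = -2 + 1/(2*Z) (b(Z) = ((Z - 2) + 1/(2*Z)) - Z = ((-2 + Z) + 1/(2*Z)) - Z = (-2 + Z + 1/(2*Z)) - Z = -2 + 1/(2*Z))
(b(-7) + 13)/K(-7, -1 - 1*0) = ((-2 + (1/2)/(-7)) + 13)/(-7) = ((-2 + (1/2)*(-1/7)) + 13)*(-1/7) = ((-2 - 1/14) + 13)*(-1/7) = (-29/14 + 13)*(-1/7) = (153/14)*(-1/7) = -153/98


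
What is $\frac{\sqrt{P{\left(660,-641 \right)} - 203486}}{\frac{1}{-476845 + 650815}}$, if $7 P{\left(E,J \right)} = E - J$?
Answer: $\frac{173970 i \sqrt{9961707}}{7} \approx 7.8441 \cdot 10^{7} i$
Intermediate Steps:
$P{\left(E,J \right)} = - \frac{J}{7} + \frac{E}{7}$ ($P{\left(E,J \right)} = \frac{E - J}{7} = - \frac{J}{7} + \frac{E}{7}$)
$\frac{\sqrt{P{\left(660,-641 \right)} - 203486}}{\frac{1}{-476845 + 650815}} = \frac{\sqrt{\left(\left(- \frac{1}{7}\right) \left(-641\right) + \frac{1}{7} \cdot 660\right) - 203486}}{\frac{1}{-476845 + 650815}} = \frac{\sqrt{\left(\frac{641}{7} + \frac{660}{7}\right) - 203486}}{\frac{1}{173970}} = \sqrt{\frac{1301}{7} - 203486} \frac{1}{\frac{1}{173970}} = \sqrt{- \frac{1423101}{7}} \cdot 173970 = \frac{i \sqrt{9961707}}{7} \cdot 173970 = \frac{173970 i \sqrt{9961707}}{7}$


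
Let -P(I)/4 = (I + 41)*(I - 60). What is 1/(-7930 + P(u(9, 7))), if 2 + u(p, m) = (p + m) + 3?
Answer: 1/2046 ≈ 0.00048876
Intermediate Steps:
u(p, m) = 1 + m + p (u(p, m) = -2 + ((p + m) + 3) = -2 + ((m + p) + 3) = -2 + (3 + m + p) = 1 + m + p)
P(I) = -4*(-60 + I)*(41 + I) (P(I) = -4*(I + 41)*(I - 60) = -4*(41 + I)*(-60 + I) = -4*(-60 + I)*(41 + I))
1/(-7930 + P(u(9, 7))) = 1/(-7930 + (9840 - 4*(1 + 7 + 9)² + 76*(1 + 7 + 9))) = 1/(-7930 + (9840 - 4*17² + 76*17)) = 1/(-7930 + (9840 - 4*289 + 1292)) = 1/(-7930 + (9840 - 1156 + 1292)) = 1/(-7930 + 9976) = 1/2046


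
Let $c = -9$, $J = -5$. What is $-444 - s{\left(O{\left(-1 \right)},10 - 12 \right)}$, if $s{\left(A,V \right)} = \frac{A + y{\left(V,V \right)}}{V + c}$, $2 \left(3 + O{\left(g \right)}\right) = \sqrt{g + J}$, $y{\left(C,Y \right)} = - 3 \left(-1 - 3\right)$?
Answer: $- \frac{4875}{11} + \frac{i \sqrt{6}}{22} \approx -443.18 + 0.11134 i$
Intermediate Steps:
$y{\left(C,Y \right)} = 12$ ($y{\left(C,Y \right)} = \left(-3\right) \left(-4\right) = 12$)
$O{\left(g \right)} = -3 + \frac{\sqrt{-5 + g}}{2}$ ($O{\left(g \right)} = -3 + \frac{\sqrt{g - 5}}{2} = -3 + \frac{\sqrt{-5 + g}}{2}$)
$s{\left(A,V \right)} = \frac{12 + A}{-9 + V}$ ($s{\left(A,V \right)} = \frac{A + 12}{V - 9} = \frac{12 + A}{-9 + V}$)
$-444 - s{\left(O{\left(-1 \right)},10 - 12 \right)} = -444 - \frac{12 - \left(3 - \frac{\sqrt{-5 - 1}}{2}\right)}{-9 + \left(10 - 12\right)} = -444 - \frac{12 - \left(3 - \frac{\sqrt{-6}}{2}\right)}{-9 + \left(10 - 12\right)} = -444 - \frac{12 - \left(3 - \frac{i \sqrt{6}}{2}\right)}{-9 - 2} = -444 - \frac{12 - \left(3 - \frac{i \sqrt{6}}{2}\right)}{-11} = -444 - - \frac{9 + \frac{i \sqrt{6}}{2}}{11} = -444 - \left(- \frac{9}{11} - \frac{i \sqrt{6}}{22}\right) = -444 + \left(\frac{9}{11} + \frac{i \sqrt{6}}{22}\right) = - \frac{4875}{11} + \frac{i \sqrt{6}}{22}$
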